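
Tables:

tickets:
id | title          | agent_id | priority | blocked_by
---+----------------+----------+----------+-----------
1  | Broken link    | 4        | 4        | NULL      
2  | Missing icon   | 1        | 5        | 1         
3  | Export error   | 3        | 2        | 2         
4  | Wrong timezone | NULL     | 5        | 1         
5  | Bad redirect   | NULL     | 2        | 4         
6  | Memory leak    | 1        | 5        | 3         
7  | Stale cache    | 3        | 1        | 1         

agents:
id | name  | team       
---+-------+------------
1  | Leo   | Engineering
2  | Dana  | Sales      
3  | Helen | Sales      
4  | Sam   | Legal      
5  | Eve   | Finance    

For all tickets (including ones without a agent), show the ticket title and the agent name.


LEFT JOIN keeps every row from tickets (the left table); where agent_id has no match in agents, the agent columns become NULL. Walk through each ticket:
  - ticket 1 (Broken link): agent_id=4 -> matches Sam
  - ticket 2 (Missing icon): agent_id=1 -> matches Leo
  - ticket 3 (Export error): agent_id=3 -> matches Helen
  - ticket 4 (Wrong timezone): agent_id=NULL, no match -> kept with NULL
  - ticket 5 (Bad redirect): agent_id=NULL, no match -> kept with NULL
  - ticket 6 (Memory leak): agent_id=1 -> matches Leo
  - ticket 7 (Stale cache): agent_id=3 -> matches Helen
All 7 rows appear; 2 have NULL agent.

SQL:
SELECT a.title, b.name AS agent
FROM tickets a
LEFT JOIN agents b ON a.agent_id = b.id

Result:
title          | agent
---------------+------
Broken link    | Sam  
Missing icon   | Leo  
Export error   | Helen
Wrong timezone | NULL 
Bad redirect   | NULL 
Memory leak    | Leo  
Stale cache    | Helen


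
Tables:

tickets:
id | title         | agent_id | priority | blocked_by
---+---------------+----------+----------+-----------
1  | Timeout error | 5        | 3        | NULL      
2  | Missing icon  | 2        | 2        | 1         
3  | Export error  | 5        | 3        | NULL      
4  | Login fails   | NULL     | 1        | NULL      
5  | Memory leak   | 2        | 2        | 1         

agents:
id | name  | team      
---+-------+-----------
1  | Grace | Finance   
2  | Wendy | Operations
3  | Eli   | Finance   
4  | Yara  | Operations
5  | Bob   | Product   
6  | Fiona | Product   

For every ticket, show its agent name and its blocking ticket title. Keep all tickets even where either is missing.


Two LEFT JOINs from the same base table tickets: one to agents via agent_id, one to tickets itself via blocked_by. Both are LEFT so every ticket is preserved.
Match against agents:
  - ticket 1 (Timeout error): agent_id=5 -> matches Bob
  - ticket 2 (Missing icon): agent_id=2 -> matches Wendy
  - ticket 3 (Export error): agent_id=5 -> matches Bob
  - ticket 4 (Login fails): agent_id=NULL, no match -> kept with NULL
  - ticket 5 (Memory leak): agent_id=2 -> matches Wendy
Match against tickets (self):
  - ticket 1 (Timeout error): blocked_by=NULL -> NULL
  - ticket 2 (Missing icon): blocked_by=1 -> Timeout error
  - ticket 3 (Export error): blocked_by=NULL -> NULL
  - ticket 4 (Login fails): blocked_by=NULL -> NULL
  - ticket 5 (Memory leak): blocked_by=1 -> Timeout error

SQL:
SELECT a.title, b.name AS agent, c.title AS blocked_by
FROM tickets a
LEFT JOIN agents b ON a.agent_id = b.id
LEFT JOIN tickets c ON a.blocked_by = c.id

Result:
title         | agent | blocked_by   
--------------+-------+--------------
Timeout error | Bob   | NULL         
Missing icon  | Wendy | Timeout error
Export error  | Bob   | NULL         
Login fails   | NULL  | NULL         
Memory leak   | Wendy | Timeout error


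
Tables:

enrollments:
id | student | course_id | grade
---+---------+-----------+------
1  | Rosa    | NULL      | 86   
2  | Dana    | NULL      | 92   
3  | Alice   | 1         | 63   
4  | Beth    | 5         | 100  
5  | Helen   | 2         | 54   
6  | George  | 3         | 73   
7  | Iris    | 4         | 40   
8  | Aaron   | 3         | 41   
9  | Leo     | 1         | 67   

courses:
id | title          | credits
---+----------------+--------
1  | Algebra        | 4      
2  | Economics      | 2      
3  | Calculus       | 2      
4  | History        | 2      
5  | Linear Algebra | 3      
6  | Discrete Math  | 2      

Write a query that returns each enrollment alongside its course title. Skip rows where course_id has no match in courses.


INNER JOIN keeps only enrollments rows whose course_id matches an id in courses. Walk through each enrollment:
  - enrollment 1 (Rosa): course_id=NULL, no match -> dropped
  - enrollment 2 (Dana): course_id=NULL, no match -> dropped
  - enrollment 3 (Alice): course_id=1 -> matches Algebra
  - enrollment 4 (Beth): course_id=5 -> matches Linear Algebra
  - enrollment 5 (Helen): course_id=2 -> matches Economics
  - enrollment 6 (George): course_id=3 -> matches Calculus
  - enrollment 7 (Iris): course_id=4 -> matches History
  - enrollment 8 (Aaron): course_id=3 -> matches Calculus
  - enrollment 9 (Leo): course_id=1 -> matches Algebra
So 2 of 9 rows are dropped.

SQL:
SELECT a.student, b.title AS course
FROM enrollments a
INNER JOIN courses b ON a.course_id = b.id

Result:
student | course        
--------+---------------
Alice   | Algebra       
Beth    | Linear Algebra
Helen   | Economics     
George  | Calculus      
Iris    | History       
Aaron   | Calculus      
Leo     | Algebra       


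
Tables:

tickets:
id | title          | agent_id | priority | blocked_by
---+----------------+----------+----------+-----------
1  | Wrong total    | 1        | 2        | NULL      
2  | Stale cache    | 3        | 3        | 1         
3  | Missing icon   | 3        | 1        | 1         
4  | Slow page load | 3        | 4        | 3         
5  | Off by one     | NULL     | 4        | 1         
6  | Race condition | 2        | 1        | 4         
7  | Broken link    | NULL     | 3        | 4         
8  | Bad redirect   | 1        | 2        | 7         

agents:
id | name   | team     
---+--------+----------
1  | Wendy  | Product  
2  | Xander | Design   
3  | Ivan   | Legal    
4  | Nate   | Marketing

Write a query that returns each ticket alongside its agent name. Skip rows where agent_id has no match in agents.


INNER JOIN keeps only tickets rows whose agent_id matches an id in agents. Walk through each ticket:
  - ticket 1 (Wrong total): agent_id=1 -> matches Wendy
  - ticket 2 (Stale cache): agent_id=3 -> matches Ivan
  - ticket 3 (Missing icon): agent_id=3 -> matches Ivan
  - ticket 4 (Slow page load): agent_id=3 -> matches Ivan
  - ticket 5 (Off by one): agent_id=NULL, no match -> dropped
  - ticket 6 (Race condition): agent_id=2 -> matches Xander
  - ticket 7 (Broken link): agent_id=NULL, no match -> dropped
  - ticket 8 (Bad redirect): agent_id=1 -> matches Wendy
So 2 of 8 rows are dropped.

SQL:
SELECT a.title, b.name AS agent
FROM tickets a
INNER JOIN agents b ON a.agent_id = b.id

Result:
title          | agent 
---------------+-------
Wrong total    | Wendy 
Stale cache    | Ivan  
Missing icon   | Ivan  
Slow page load | Ivan  
Race condition | Xander
Bad redirect   | Wendy 


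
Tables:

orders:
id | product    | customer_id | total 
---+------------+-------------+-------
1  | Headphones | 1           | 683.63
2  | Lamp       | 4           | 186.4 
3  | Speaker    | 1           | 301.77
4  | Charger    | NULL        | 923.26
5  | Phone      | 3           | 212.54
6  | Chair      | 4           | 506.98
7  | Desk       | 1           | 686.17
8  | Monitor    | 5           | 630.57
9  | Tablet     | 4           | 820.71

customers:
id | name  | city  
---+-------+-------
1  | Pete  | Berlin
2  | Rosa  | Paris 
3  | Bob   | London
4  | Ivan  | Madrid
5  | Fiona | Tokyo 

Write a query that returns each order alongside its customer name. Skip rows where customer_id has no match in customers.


INNER JOIN keeps only orders rows whose customer_id matches an id in customers. Walk through each order:
  - order 1 (Headphones): customer_id=1 -> matches Pete
  - order 2 (Lamp): customer_id=4 -> matches Ivan
  - order 3 (Speaker): customer_id=1 -> matches Pete
  - order 4 (Charger): customer_id=NULL, no match -> dropped
  - order 5 (Phone): customer_id=3 -> matches Bob
  - order 6 (Chair): customer_id=4 -> matches Ivan
  - order 7 (Desk): customer_id=1 -> matches Pete
  - order 8 (Monitor): customer_id=5 -> matches Fiona
  - order 9 (Tablet): customer_id=4 -> matches Ivan
So 1 of 9 rows is dropped.

SQL:
SELECT a.product, b.name AS customer
FROM orders a
INNER JOIN customers b ON a.customer_id = b.id

Result:
product    | customer
-----------+---------
Headphones | Pete    
Lamp       | Ivan    
Speaker    | Pete    
Phone      | Bob     
Chair      | Ivan    
Desk       | Pete    
Monitor    | Fiona   
Tablet     | Ivan    


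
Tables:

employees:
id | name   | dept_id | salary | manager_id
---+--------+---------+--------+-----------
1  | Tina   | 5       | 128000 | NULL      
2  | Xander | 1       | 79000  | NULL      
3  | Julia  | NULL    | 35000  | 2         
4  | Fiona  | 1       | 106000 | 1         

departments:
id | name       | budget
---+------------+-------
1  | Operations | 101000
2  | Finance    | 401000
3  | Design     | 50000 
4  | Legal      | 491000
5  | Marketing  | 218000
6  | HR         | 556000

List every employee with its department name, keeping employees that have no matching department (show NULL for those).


LEFT JOIN keeps every row from employees (the left table); where dept_id has no match in departments, the department columns become NULL. Walk through each employee:
  - employee 1 (Tina): dept_id=5 -> matches Marketing
  - employee 2 (Xander): dept_id=1 -> matches Operations
  - employee 3 (Julia): dept_id=NULL, no match -> kept with NULL
  - employee 4 (Fiona): dept_id=1 -> matches Operations
All 4 rows appear; 1 has NULL department.

SQL:
SELECT a.name, b.name AS department
FROM employees a
LEFT JOIN departments b ON a.dept_id = b.id

Result:
name   | department
-------+-----------
Tina   | Marketing 
Xander | Operations
Julia  | NULL      
Fiona  | Operations


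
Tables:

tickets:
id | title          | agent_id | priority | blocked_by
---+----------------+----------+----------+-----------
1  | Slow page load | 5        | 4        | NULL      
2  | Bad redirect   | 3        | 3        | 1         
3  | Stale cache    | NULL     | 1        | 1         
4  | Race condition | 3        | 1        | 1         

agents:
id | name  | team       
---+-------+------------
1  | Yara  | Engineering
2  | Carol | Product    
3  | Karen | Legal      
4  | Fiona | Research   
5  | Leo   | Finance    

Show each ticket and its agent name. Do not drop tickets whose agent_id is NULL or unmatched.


LEFT JOIN keeps every row from tickets (the left table); where agent_id has no match in agents, the agent columns become NULL. Walk through each ticket:
  - ticket 1 (Slow page load): agent_id=5 -> matches Leo
  - ticket 2 (Bad redirect): agent_id=3 -> matches Karen
  - ticket 3 (Stale cache): agent_id=NULL, no match -> kept with NULL
  - ticket 4 (Race condition): agent_id=3 -> matches Karen
All 4 rows appear; 1 has NULL agent.

SQL:
SELECT a.title, b.name AS agent
FROM tickets a
LEFT JOIN agents b ON a.agent_id = b.id

Result:
title          | agent
---------------+------
Slow page load | Leo  
Bad redirect   | Karen
Stale cache    | NULL 
Race condition | Karen


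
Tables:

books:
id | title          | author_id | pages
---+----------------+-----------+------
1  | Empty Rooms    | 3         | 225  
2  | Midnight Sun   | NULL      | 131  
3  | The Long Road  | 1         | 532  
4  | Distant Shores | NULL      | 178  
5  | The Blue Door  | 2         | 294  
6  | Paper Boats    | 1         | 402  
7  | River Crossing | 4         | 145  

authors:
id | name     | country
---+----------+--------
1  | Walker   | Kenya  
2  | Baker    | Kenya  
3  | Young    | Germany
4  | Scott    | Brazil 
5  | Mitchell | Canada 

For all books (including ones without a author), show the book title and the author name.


LEFT JOIN keeps every row from books (the left table); where author_id has no match in authors, the author columns become NULL. Walk through each book:
  - book 1 (Empty Rooms): author_id=3 -> matches Young
  - book 2 (Midnight Sun): author_id=NULL, no match -> kept with NULL
  - book 3 (The Long Road): author_id=1 -> matches Walker
  - book 4 (Distant Shores): author_id=NULL, no match -> kept with NULL
  - book 5 (The Blue Door): author_id=2 -> matches Baker
  - book 6 (Paper Boats): author_id=1 -> matches Walker
  - book 7 (River Crossing): author_id=4 -> matches Scott
All 7 rows appear; 2 have NULL author.

SQL:
SELECT a.title, b.name AS author
FROM books a
LEFT JOIN authors b ON a.author_id = b.id

Result:
title          | author
---------------+-------
Empty Rooms    | Young 
Midnight Sun   | NULL  
The Long Road  | Walker
Distant Shores | NULL  
The Blue Door  | Baker 
Paper Boats    | Walker
River Crossing | Scott 


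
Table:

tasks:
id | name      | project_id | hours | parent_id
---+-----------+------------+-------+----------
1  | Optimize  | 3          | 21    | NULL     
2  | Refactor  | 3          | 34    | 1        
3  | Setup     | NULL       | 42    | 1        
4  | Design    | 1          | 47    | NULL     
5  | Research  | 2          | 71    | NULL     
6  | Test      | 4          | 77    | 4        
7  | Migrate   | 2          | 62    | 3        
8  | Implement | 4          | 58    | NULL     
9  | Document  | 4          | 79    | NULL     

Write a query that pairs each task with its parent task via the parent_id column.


This is a self-join: tasks is joined to a second copy of itself, matching each row's parent_id to another row's id. Use LEFT JOIN so rows with parent_id=NULL are kept.
  - task 1 (Optimize): parent_id=NULL -> NULL
  - task 2 (Refactor): parent_id=1 -> Optimize
  - task 3 (Setup): parent_id=1 -> Optimize
  - task 4 (Design): parent_id=NULL -> NULL
  - task 5 (Research): parent_id=NULL -> NULL
  - task 6 (Test): parent_id=4 -> Design
  - task 7 (Migrate): parent_id=3 -> Setup
  - task 8 (Implement): parent_id=NULL -> NULL
  - task 9 (Document): parent_id=NULL -> NULL

SQL:
SELECT a.name AS item, b.name AS parent
FROM tasks a
LEFT JOIN tasks b ON a.parent_id = b.id

Result:
item      | parent  
----------+---------
Optimize  | NULL    
Refactor  | Optimize
Setup     | Optimize
Design    | NULL    
Research  | NULL    
Test      | Design  
Migrate   | Setup   
Implement | NULL    
Document  | NULL    


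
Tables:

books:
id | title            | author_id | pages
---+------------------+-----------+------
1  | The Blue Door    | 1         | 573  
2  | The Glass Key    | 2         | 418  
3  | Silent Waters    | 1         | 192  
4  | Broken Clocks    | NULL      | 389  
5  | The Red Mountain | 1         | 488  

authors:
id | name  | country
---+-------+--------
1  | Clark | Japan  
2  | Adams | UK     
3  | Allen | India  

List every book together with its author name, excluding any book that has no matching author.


INNER JOIN keeps only books rows whose author_id matches an id in authors. Walk through each book:
  - book 1 (The Blue Door): author_id=1 -> matches Clark
  - book 2 (The Glass Key): author_id=2 -> matches Adams
  - book 3 (Silent Waters): author_id=1 -> matches Clark
  - book 4 (Broken Clocks): author_id=NULL, no match -> dropped
  - book 5 (The Red Mountain): author_id=1 -> matches Clark
So 1 of 5 rows is dropped.

SQL:
SELECT a.title, b.name AS author
FROM books a
INNER JOIN authors b ON a.author_id = b.id

Result:
title            | author
-----------------+-------
The Blue Door    | Clark 
The Glass Key    | Adams 
Silent Waters    | Clark 
The Red Mountain | Clark 


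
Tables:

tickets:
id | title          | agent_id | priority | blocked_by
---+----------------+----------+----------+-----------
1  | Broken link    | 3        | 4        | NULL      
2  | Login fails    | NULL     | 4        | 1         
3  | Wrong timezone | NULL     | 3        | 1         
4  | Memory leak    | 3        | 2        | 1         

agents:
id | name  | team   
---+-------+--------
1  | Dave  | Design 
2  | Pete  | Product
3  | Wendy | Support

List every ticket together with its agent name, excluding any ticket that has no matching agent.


INNER JOIN keeps only tickets rows whose agent_id matches an id in agents. Walk through each ticket:
  - ticket 1 (Broken link): agent_id=3 -> matches Wendy
  - ticket 2 (Login fails): agent_id=NULL, no match -> dropped
  - ticket 3 (Wrong timezone): agent_id=NULL, no match -> dropped
  - ticket 4 (Memory leak): agent_id=3 -> matches Wendy
So 2 of 4 rows are dropped.

SQL:
SELECT a.title, b.name AS agent
FROM tickets a
INNER JOIN agents b ON a.agent_id = b.id

Result:
title       | agent
------------+------
Broken link | Wendy
Memory leak | Wendy


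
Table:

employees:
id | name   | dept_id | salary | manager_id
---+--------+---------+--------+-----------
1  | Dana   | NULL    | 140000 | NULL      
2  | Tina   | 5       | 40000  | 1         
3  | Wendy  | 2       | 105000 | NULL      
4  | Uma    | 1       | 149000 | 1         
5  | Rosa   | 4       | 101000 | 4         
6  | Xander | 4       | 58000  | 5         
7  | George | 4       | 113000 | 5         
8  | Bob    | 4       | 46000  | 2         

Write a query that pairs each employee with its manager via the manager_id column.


This is a self-join: employees is joined to a second copy of itself, matching each row's manager_id to another row's id. Use LEFT JOIN so rows with manager_id=NULL are kept.
  - employee 1 (Dana): manager_id=NULL -> NULL
  - employee 2 (Tina): manager_id=1 -> Dana
  - employee 3 (Wendy): manager_id=NULL -> NULL
  - employee 4 (Uma): manager_id=1 -> Dana
  - employee 5 (Rosa): manager_id=4 -> Uma
  - employee 6 (Xander): manager_id=5 -> Rosa
  - employee 7 (George): manager_id=5 -> Rosa
  - employee 8 (Bob): manager_id=2 -> Tina

SQL:
SELECT a.name AS item, b.name AS manager
FROM employees a
LEFT JOIN employees b ON a.manager_id = b.id

Result:
item   | manager
-------+--------
Dana   | NULL   
Tina   | Dana   
Wendy  | NULL   
Uma    | Dana   
Rosa   | Uma    
Xander | Rosa   
George | Rosa   
Bob    | Tina   


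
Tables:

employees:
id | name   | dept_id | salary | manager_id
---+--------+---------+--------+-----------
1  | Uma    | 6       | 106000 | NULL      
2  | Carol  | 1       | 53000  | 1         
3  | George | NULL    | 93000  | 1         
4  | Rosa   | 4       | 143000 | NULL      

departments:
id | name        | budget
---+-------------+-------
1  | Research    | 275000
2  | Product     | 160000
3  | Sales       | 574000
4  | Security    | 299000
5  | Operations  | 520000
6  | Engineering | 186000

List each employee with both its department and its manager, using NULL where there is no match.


Two LEFT JOINs from the same base table employees: one to departments via dept_id, one to employees itself via manager_id. Both are LEFT so every employee is preserved.
Match against departments:
  - employee 1 (Uma): dept_id=6 -> matches Engineering
  - employee 2 (Carol): dept_id=1 -> matches Research
  - employee 3 (George): dept_id=NULL, no match -> kept with NULL
  - employee 4 (Rosa): dept_id=4 -> matches Security
Match against employees (self):
  - employee 1 (Uma): manager_id=NULL -> NULL
  - employee 2 (Carol): manager_id=1 -> Uma
  - employee 3 (George): manager_id=1 -> Uma
  - employee 4 (Rosa): manager_id=NULL -> NULL

SQL:
SELECT a.name, b.name AS department, c.name AS manager
FROM employees a
LEFT JOIN departments b ON a.dept_id = b.id
LEFT JOIN employees c ON a.manager_id = c.id

Result:
name   | department  | manager
-------+-------------+--------
Uma    | Engineering | NULL   
Carol  | Research    | Uma    
George | NULL        | Uma    
Rosa   | Security    | NULL   


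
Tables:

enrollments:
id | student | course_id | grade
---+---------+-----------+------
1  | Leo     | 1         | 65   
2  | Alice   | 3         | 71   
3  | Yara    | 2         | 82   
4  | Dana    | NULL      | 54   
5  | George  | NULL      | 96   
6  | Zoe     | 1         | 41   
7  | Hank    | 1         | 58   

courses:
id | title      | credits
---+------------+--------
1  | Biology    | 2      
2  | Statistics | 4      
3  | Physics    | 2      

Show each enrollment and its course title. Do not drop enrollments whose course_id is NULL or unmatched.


LEFT JOIN keeps every row from enrollments (the left table); where course_id has no match in courses, the course columns become NULL. Walk through each enrollment:
  - enrollment 1 (Leo): course_id=1 -> matches Biology
  - enrollment 2 (Alice): course_id=3 -> matches Physics
  - enrollment 3 (Yara): course_id=2 -> matches Statistics
  - enrollment 4 (Dana): course_id=NULL, no match -> kept with NULL
  - enrollment 5 (George): course_id=NULL, no match -> kept with NULL
  - enrollment 6 (Zoe): course_id=1 -> matches Biology
  - enrollment 7 (Hank): course_id=1 -> matches Biology
All 7 rows appear; 2 have NULL course.

SQL:
SELECT a.student, b.title AS course
FROM enrollments a
LEFT JOIN courses b ON a.course_id = b.id

Result:
student | course    
--------+-----------
Leo     | Biology   
Alice   | Physics   
Yara    | Statistics
Dana    | NULL      
George  | NULL      
Zoe     | Biology   
Hank    | Biology   


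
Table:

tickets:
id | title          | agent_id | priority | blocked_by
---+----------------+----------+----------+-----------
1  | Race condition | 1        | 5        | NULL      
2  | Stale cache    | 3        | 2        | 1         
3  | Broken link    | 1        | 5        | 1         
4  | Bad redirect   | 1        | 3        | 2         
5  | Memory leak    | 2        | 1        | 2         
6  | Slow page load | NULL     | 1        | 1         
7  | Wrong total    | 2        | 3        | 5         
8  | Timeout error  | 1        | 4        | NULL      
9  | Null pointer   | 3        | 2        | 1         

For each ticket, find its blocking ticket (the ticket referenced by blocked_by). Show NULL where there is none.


This is a self-join: tickets is joined to a second copy of itself, matching each row's blocked_by to another row's id. Use LEFT JOIN so rows with blocked_by=NULL are kept.
  - ticket 1 (Race condition): blocked_by=NULL -> NULL
  - ticket 2 (Stale cache): blocked_by=1 -> Race condition
  - ticket 3 (Broken link): blocked_by=1 -> Race condition
  - ticket 4 (Bad redirect): blocked_by=2 -> Stale cache
  - ticket 5 (Memory leak): blocked_by=2 -> Stale cache
  - ticket 6 (Slow page load): blocked_by=1 -> Race condition
  - ticket 7 (Wrong total): blocked_by=5 -> Memory leak
  - ticket 8 (Timeout error): blocked_by=NULL -> NULL
  - ticket 9 (Null pointer): blocked_by=1 -> Race condition

SQL:
SELECT a.title AS item, b.title AS blocked_by
FROM tickets a
LEFT JOIN tickets b ON a.blocked_by = b.id

Result:
item           | blocked_by    
---------------+---------------
Race condition | NULL          
Stale cache    | Race condition
Broken link    | Race condition
Bad redirect   | Stale cache   
Memory leak    | Stale cache   
Slow page load | Race condition
Wrong total    | Memory leak   
Timeout error  | NULL          
Null pointer   | Race condition


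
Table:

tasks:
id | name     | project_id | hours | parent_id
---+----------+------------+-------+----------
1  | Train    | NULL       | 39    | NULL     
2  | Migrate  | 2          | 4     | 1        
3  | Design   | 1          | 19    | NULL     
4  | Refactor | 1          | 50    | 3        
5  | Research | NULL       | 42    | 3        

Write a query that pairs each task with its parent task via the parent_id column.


This is a self-join: tasks is joined to a second copy of itself, matching each row's parent_id to another row's id. Use LEFT JOIN so rows with parent_id=NULL are kept.
  - task 1 (Train): parent_id=NULL -> NULL
  - task 2 (Migrate): parent_id=1 -> Train
  - task 3 (Design): parent_id=NULL -> NULL
  - task 4 (Refactor): parent_id=3 -> Design
  - task 5 (Research): parent_id=3 -> Design

SQL:
SELECT a.name AS item, b.name AS parent
FROM tasks a
LEFT JOIN tasks b ON a.parent_id = b.id

Result:
item     | parent
---------+-------
Train    | NULL  
Migrate  | Train 
Design   | NULL  
Refactor | Design
Research | Design


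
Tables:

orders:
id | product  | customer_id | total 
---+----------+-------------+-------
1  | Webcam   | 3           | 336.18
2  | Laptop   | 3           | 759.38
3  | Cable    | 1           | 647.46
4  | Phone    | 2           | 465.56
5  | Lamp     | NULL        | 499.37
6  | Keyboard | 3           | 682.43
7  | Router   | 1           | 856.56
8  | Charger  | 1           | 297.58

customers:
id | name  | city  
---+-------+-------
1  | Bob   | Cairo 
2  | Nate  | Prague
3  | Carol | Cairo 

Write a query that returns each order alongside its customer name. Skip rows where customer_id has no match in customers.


INNER JOIN keeps only orders rows whose customer_id matches an id in customers. Walk through each order:
  - order 1 (Webcam): customer_id=3 -> matches Carol
  - order 2 (Laptop): customer_id=3 -> matches Carol
  - order 3 (Cable): customer_id=1 -> matches Bob
  - order 4 (Phone): customer_id=2 -> matches Nate
  - order 5 (Lamp): customer_id=NULL, no match -> dropped
  - order 6 (Keyboard): customer_id=3 -> matches Carol
  - order 7 (Router): customer_id=1 -> matches Bob
  - order 8 (Charger): customer_id=1 -> matches Bob
So 1 of 8 rows is dropped.

SQL:
SELECT a.product, b.name AS customer
FROM orders a
INNER JOIN customers b ON a.customer_id = b.id

Result:
product  | customer
---------+---------
Webcam   | Carol   
Laptop   | Carol   
Cable    | Bob     
Phone    | Nate    
Keyboard | Carol   
Router   | Bob     
Charger  | Bob     


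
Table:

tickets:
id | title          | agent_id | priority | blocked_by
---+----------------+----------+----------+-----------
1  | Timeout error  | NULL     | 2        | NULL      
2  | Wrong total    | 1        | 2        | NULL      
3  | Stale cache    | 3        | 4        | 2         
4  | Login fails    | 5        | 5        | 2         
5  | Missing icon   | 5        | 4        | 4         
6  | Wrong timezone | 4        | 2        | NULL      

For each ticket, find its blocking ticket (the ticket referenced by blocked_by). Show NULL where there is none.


This is a self-join: tickets is joined to a second copy of itself, matching each row's blocked_by to another row's id. Use LEFT JOIN so rows with blocked_by=NULL are kept.
  - ticket 1 (Timeout error): blocked_by=NULL -> NULL
  - ticket 2 (Wrong total): blocked_by=NULL -> NULL
  - ticket 3 (Stale cache): blocked_by=2 -> Wrong total
  - ticket 4 (Login fails): blocked_by=2 -> Wrong total
  - ticket 5 (Missing icon): blocked_by=4 -> Login fails
  - ticket 6 (Wrong timezone): blocked_by=NULL -> NULL

SQL:
SELECT a.title AS item, b.title AS blocked_by
FROM tickets a
LEFT JOIN tickets b ON a.blocked_by = b.id

Result:
item           | blocked_by 
---------------+------------
Timeout error  | NULL       
Wrong total    | NULL       
Stale cache    | Wrong total
Login fails    | Wrong total
Missing icon   | Login fails
Wrong timezone | NULL       


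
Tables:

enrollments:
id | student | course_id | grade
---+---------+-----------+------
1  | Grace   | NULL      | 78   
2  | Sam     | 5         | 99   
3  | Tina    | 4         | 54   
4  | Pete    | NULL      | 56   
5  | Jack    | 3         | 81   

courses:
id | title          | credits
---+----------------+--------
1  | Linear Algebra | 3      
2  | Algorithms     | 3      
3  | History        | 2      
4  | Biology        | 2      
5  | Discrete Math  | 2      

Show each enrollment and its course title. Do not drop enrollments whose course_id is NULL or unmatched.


LEFT JOIN keeps every row from enrollments (the left table); where course_id has no match in courses, the course columns become NULL. Walk through each enrollment:
  - enrollment 1 (Grace): course_id=NULL, no match -> kept with NULL
  - enrollment 2 (Sam): course_id=5 -> matches Discrete Math
  - enrollment 3 (Tina): course_id=4 -> matches Biology
  - enrollment 4 (Pete): course_id=NULL, no match -> kept with NULL
  - enrollment 5 (Jack): course_id=3 -> matches History
All 5 rows appear; 2 have NULL course.

SQL:
SELECT a.student, b.title AS course
FROM enrollments a
LEFT JOIN courses b ON a.course_id = b.id

Result:
student | course       
--------+--------------
Grace   | NULL         
Sam     | Discrete Math
Tina    | Biology      
Pete    | NULL         
Jack    | History      


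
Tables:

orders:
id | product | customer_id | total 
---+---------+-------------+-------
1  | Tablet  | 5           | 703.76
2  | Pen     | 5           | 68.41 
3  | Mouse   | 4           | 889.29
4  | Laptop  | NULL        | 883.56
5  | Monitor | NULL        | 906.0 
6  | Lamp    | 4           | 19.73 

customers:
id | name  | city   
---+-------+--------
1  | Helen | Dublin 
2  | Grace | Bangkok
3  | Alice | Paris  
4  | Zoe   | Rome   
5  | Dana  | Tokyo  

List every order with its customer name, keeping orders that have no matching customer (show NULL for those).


LEFT JOIN keeps every row from orders (the left table); where customer_id has no match in customers, the customer columns become NULL. Walk through each order:
  - order 1 (Tablet): customer_id=5 -> matches Dana
  - order 2 (Pen): customer_id=5 -> matches Dana
  - order 3 (Mouse): customer_id=4 -> matches Zoe
  - order 4 (Laptop): customer_id=NULL, no match -> kept with NULL
  - order 5 (Monitor): customer_id=NULL, no match -> kept with NULL
  - order 6 (Lamp): customer_id=4 -> matches Zoe
All 6 rows appear; 2 have NULL customer.

SQL:
SELECT a.product, b.name AS customer
FROM orders a
LEFT JOIN customers b ON a.customer_id = b.id

Result:
product | customer
--------+---------
Tablet  | Dana    
Pen     | Dana    
Mouse   | Zoe     
Laptop  | NULL    
Monitor | NULL    
Lamp    | Zoe     


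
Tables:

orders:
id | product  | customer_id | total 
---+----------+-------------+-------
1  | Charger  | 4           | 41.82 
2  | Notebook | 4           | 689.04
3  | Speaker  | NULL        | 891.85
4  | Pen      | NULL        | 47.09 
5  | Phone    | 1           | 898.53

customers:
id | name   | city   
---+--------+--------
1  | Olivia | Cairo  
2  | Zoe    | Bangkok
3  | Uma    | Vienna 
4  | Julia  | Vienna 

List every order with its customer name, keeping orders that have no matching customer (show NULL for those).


LEFT JOIN keeps every row from orders (the left table); where customer_id has no match in customers, the customer columns become NULL. Walk through each order:
  - order 1 (Charger): customer_id=4 -> matches Julia
  - order 2 (Notebook): customer_id=4 -> matches Julia
  - order 3 (Speaker): customer_id=NULL, no match -> kept with NULL
  - order 4 (Pen): customer_id=NULL, no match -> kept with NULL
  - order 5 (Phone): customer_id=1 -> matches Olivia
All 5 rows appear; 2 have NULL customer.

SQL:
SELECT a.product, b.name AS customer
FROM orders a
LEFT JOIN customers b ON a.customer_id = b.id

Result:
product  | customer
---------+---------
Charger  | Julia   
Notebook | Julia   
Speaker  | NULL    
Pen      | NULL    
Phone    | Olivia  


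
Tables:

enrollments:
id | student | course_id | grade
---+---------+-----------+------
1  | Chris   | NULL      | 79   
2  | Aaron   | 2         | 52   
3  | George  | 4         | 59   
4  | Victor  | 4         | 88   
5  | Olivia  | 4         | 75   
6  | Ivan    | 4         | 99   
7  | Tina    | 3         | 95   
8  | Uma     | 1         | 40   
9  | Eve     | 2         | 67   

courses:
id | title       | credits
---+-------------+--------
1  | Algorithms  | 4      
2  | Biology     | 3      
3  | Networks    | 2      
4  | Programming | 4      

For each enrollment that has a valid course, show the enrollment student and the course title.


INNER JOIN keeps only enrollments rows whose course_id matches an id in courses. Walk through each enrollment:
  - enrollment 1 (Chris): course_id=NULL, no match -> dropped
  - enrollment 2 (Aaron): course_id=2 -> matches Biology
  - enrollment 3 (George): course_id=4 -> matches Programming
  - enrollment 4 (Victor): course_id=4 -> matches Programming
  - enrollment 5 (Olivia): course_id=4 -> matches Programming
  - enrollment 6 (Ivan): course_id=4 -> matches Programming
  - enrollment 7 (Tina): course_id=3 -> matches Networks
  - enrollment 8 (Uma): course_id=1 -> matches Algorithms
  - enrollment 9 (Eve): course_id=2 -> matches Biology
So 1 of 9 rows is dropped.

SQL:
SELECT a.student, b.title AS course
FROM enrollments a
INNER JOIN courses b ON a.course_id = b.id

Result:
student | course     
--------+------------
Aaron   | Biology    
George  | Programming
Victor  | Programming
Olivia  | Programming
Ivan    | Programming
Tina    | Networks   
Uma     | Algorithms 
Eve     | Biology    


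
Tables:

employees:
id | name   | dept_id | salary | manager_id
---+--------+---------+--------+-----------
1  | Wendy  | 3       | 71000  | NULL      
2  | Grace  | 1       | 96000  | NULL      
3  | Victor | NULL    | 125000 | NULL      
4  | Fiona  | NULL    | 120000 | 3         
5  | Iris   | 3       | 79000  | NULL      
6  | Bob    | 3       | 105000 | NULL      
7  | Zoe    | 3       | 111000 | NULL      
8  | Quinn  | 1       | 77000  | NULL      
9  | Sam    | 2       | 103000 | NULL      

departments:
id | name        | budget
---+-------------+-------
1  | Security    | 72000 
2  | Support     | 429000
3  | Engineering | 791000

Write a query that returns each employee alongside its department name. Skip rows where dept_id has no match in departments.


INNER JOIN keeps only employees rows whose dept_id matches an id in departments. Walk through each employee:
  - employee 1 (Wendy): dept_id=3 -> matches Engineering
  - employee 2 (Grace): dept_id=1 -> matches Security
  - employee 3 (Victor): dept_id=NULL, no match -> dropped
  - employee 4 (Fiona): dept_id=NULL, no match -> dropped
  - employee 5 (Iris): dept_id=3 -> matches Engineering
  - employee 6 (Bob): dept_id=3 -> matches Engineering
  - employee 7 (Zoe): dept_id=3 -> matches Engineering
  - employee 8 (Quinn): dept_id=1 -> matches Security
  - employee 9 (Sam): dept_id=2 -> matches Support
So 2 of 9 rows are dropped.

SQL:
SELECT a.name, b.name AS department
FROM employees a
INNER JOIN departments b ON a.dept_id = b.id

Result:
name  | department 
------+------------
Wendy | Engineering
Grace | Security   
Iris  | Engineering
Bob   | Engineering
Zoe   | Engineering
Quinn | Security   
Sam   | Support    


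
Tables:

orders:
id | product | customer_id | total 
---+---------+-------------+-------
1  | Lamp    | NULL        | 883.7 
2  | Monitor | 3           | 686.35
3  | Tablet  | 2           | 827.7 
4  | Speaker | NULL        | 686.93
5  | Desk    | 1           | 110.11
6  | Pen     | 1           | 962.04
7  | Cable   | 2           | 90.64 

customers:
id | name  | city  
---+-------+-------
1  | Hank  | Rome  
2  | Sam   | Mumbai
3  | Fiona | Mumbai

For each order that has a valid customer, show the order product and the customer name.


INNER JOIN keeps only orders rows whose customer_id matches an id in customers. Walk through each order:
  - order 1 (Lamp): customer_id=NULL, no match -> dropped
  - order 2 (Monitor): customer_id=3 -> matches Fiona
  - order 3 (Tablet): customer_id=2 -> matches Sam
  - order 4 (Speaker): customer_id=NULL, no match -> dropped
  - order 5 (Desk): customer_id=1 -> matches Hank
  - order 6 (Pen): customer_id=1 -> matches Hank
  - order 7 (Cable): customer_id=2 -> matches Sam
So 2 of 7 rows are dropped.

SQL:
SELECT a.product, b.name AS customer
FROM orders a
INNER JOIN customers b ON a.customer_id = b.id

Result:
product | customer
--------+---------
Monitor | Fiona   
Tablet  | Sam     
Desk    | Hank    
Pen     | Hank    
Cable   | Sam     


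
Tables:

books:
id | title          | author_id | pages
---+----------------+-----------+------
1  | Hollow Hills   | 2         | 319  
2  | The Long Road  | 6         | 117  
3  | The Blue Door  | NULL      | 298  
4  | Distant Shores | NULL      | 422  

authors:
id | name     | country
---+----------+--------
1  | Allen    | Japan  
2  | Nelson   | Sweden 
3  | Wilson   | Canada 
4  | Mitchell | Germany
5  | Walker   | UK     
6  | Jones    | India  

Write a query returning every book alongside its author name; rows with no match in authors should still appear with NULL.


LEFT JOIN keeps every row from books (the left table); where author_id has no match in authors, the author columns become NULL. Walk through each book:
  - book 1 (Hollow Hills): author_id=2 -> matches Nelson
  - book 2 (The Long Road): author_id=6 -> matches Jones
  - book 3 (The Blue Door): author_id=NULL, no match -> kept with NULL
  - book 4 (Distant Shores): author_id=NULL, no match -> kept with NULL
All 4 rows appear; 2 have NULL author.

SQL:
SELECT a.title, b.name AS author
FROM books a
LEFT JOIN authors b ON a.author_id = b.id

Result:
title          | author
---------------+-------
Hollow Hills   | Nelson
The Long Road  | Jones 
The Blue Door  | NULL  
Distant Shores | NULL  


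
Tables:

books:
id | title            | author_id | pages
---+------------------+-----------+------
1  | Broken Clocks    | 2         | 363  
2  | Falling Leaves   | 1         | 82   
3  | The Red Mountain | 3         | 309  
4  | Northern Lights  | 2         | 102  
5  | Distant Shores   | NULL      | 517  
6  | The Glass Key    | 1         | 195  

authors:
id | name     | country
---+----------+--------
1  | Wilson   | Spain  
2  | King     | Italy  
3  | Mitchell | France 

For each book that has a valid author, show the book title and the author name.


INNER JOIN keeps only books rows whose author_id matches an id in authors. Walk through each book:
  - book 1 (Broken Clocks): author_id=2 -> matches King
  - book 2 (Falling Leaves): author_id=1 -> matches Wilson
  - book 3 (The Red Mountain): author_id=3 -> matches Mitchell
  - book 4 (Northern Lights): author_id=2 -> matches King
  - book 5 (Distant Shores): author_id=NULL, no match -> dropped
  - book 6 (The Glass Key): author_id=1 -> matches Wilson
So 1 of 6 rows is dropped.

SQL:
SELECT a.title, b.name AS author
FROM books a
INNER JOIN authors b ON a.author_id = b.id

Result:
title            | author  
-----------------+---------
Broken Clocks    | King    
Falling Leaves   | Wilson  
The Red Mountain | Mitchell
Northern Lights  | King    
The Glass Key    | Wilson  


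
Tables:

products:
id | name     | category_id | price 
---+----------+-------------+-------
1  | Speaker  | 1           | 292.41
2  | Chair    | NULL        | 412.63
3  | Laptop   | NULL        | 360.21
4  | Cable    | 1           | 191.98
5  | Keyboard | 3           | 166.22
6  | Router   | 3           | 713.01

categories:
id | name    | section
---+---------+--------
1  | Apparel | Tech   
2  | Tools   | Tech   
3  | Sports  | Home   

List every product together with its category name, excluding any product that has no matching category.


INNER JOIN keeps only products rows whose category_id matches an id in categories. Walk through each product:
  - product 1 (Speaker): category_id=1 -> matches Apparel
  - product 2 (Chair): category_id=NULL, no match -> dropped
  - product 3 (Laptop): category_id=NULL, no match -> dropped
  - product 4 (Cable): category_id=1 -> matches Apparel
  - product 5 (Keyboard): category_id=3 -> matches Sports
  - product 6 (Router): category_id=3 -> matches Sports
So 2 of 6 rows are dropped.

SQL:
SELECT a.name, b.name AS category
FROM products a
INNER JOIN categories b ON a.category_id = b.id

Result:
name     | category
---------+---------
Speaker  | Apparel 
Cable    | Apparel 
Keyboard | Sports  
Router   | Sports  


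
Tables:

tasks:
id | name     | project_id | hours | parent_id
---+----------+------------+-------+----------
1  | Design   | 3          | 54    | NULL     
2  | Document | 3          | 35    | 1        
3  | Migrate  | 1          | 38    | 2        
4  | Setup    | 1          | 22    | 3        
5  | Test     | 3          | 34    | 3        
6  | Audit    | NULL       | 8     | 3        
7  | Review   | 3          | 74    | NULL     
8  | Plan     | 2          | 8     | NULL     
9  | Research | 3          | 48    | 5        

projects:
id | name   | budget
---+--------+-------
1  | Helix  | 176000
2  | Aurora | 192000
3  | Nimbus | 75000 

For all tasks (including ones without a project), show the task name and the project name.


LEFT JOIN keeps every row from tasks (the left table); where project_id has no match in projects, the project columns become NULL. Walk through each task:
  - task 1 (Design): project_id=3 -> matches Nimbus
  - task 2 (Document): project_id=3 -> matches Nimbus
  - task 3 (Migrate): project_id=1 -> matches Helix
  - task 4 (Setup): project_id=1 -> matches Helix
  - task 5 (Test): project_id=3 -> matches Nimbus
  - task 6 (Audit): project_id=NULL, no match -> kept with NULL
  - task 7 (Review): project_id=3 -> matches Nimbus
  - task 8 (Plan): project_id=2 -> matches Aurora
  - task 9 (Research): project_id=3 -> matches Nimbus
All 9 rows appear; 1 has NULL project.

SQL:
SELECT a.name, b.name AS project
FROM tasks a
LEFT JOIN projects b ON a.project_id = b.id

Result:
name     | project
---------+--------
Design   | Nimbus 
Document | Nimbus 
Migrate  | Helix  
Setup    | Helix  
Test     | Nimbus 
Audit    | NULL   
Review   | Nimbus 
Plan     | Aurora 
Research | Nimbus 
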